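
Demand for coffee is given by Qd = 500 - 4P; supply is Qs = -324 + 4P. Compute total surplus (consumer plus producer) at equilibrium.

Equilibrium: 500 - 4P = -324 + 4P gives P* = 103, Q* = 88.
Demand choke price: P = 125; supply starts at P = 81.
CS = ½(125 − 103)(88) = 968; PS = ½(103 − 81)(88) = 968.

Total surplus = 1936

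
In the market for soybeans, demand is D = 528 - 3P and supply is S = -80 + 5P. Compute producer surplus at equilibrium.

Equilibrium: 528 - 3P = -80 + 5P gives P* = 76, Q* = 300.
Supply starts at P = 16 (where S = 0).
PS = ½(76 − 16)(300) = 9000.

Producer surplus = 9000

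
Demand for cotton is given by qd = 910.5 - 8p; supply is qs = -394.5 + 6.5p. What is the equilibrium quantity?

q* = 190.5

Set qd = qs: 910.5 - 8p = -394.5 + 6.5p.
1305 = 14.5p, so p* = 90.
q* = 910.5 − 8(90) = 190.5.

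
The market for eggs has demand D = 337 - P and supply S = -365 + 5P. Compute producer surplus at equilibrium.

Equilibrium: 337 - P = -365 + 5P gives P* = 117, Q* = 220.
Supply starts at P = 73 (where S = 0).
PS = ½(117 − 73)(220) = 4840.

Producer surplus = 4840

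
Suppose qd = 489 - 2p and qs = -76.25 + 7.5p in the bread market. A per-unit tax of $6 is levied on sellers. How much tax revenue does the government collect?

Pre-tax equilibrium: p* = 59.5, q* = 370.
Tax on sellers shifts supply to qs = -76.25 + 7.5(p − 6) = -121.25 + 7.5p.
489 - 2p = -121.25 + 7.5p gives buyer price pb = 2441/38; sellers receive ps = 2441/38 − 6 = 2213/38.
New quantity: q = 489 − 2(2441/38) = 6850/19.
Revenue = 6 × 6850/19 = 41100/19.

Tax revenue = 41100/19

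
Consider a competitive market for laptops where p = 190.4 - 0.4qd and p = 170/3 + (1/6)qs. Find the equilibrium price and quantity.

p* = 96, q* = 236

Set the two price expressions equal: 190.4 - 0.4q = 170/3 + (1/6)q.
2006/15 = (17/30)q, so q* = 236.
p* = 190.4 − (0.4)(236) = 96.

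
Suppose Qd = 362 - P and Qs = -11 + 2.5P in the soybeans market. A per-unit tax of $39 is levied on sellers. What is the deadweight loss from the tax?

Pre-tax equilibrium: P* = 746/7, Q* = 1788/7.
Tax on sellers shifts supply to Qs = -11 + 2.5(P − 39) = -108.5 + 2.5P.
362 - P = -108.5 + 2.5P gives buyer price Pb = 941/7; sellers receive Ps = 941/7 − 39 = 668/7.
New quantity: Q = 362 − 1(941/7) = 1593/7.
DWL = ½ × 39 × (1788/7 − 1593/7) = 7605/14.

Deadweight loss = 7605/14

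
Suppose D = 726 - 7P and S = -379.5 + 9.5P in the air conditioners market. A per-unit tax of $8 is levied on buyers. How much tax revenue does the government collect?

Tax revenue = 59336/33

Pre-tax equilibrium: P* = 67, Q* = 257.
Tax on buyers shifts demand to D = 726 − 7(P + 8) = 670 - 7P.
670 - 7P = -379.5 + 9.5P gives seller price Ps = 2099/33; buyers pay Pb = 2099/33 + 8 = 2363/33.
New quantity: Q = 726 − 7(2363/33) = 7417/33.
Revenue = 8 × 7417/33 = 59336/33.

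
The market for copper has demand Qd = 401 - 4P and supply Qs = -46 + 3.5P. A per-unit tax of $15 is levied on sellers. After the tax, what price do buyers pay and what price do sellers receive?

Pre-tax equilibrium: P* = 59.6, Q* = 162.6.
Tax on sellers shifts supply to Qs = -46 + 3.5(P − 15) = -98.5 + 3.5P.
401 - 4P = -98.5 + 3.5P gives buyer price Pb = 66.6; sellers receive Ps = 66.6 − 15 = 51.6.
New quantity: Q = 401 − 4(66.6) = 134.6.

Buyers pay $66.6, sellers receive $51.6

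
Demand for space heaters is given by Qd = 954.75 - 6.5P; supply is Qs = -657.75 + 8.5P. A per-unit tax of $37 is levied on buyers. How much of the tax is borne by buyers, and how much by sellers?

Buyers bear 629/30, sellers bear 481/30

Pre-tax equilibrium: P* = 107.5, Q* = 256.
Tax on buyers shifts demand to Qd = 954.75 − 6.5(P + 37) = 714.25 - 6.5P.
714.25 - 6.5P = -657.75 + 8.5P gives seller price Ps = 1372/15; buyers pay Pb = 1372/15 + 37 = 1927/15.
New quantity: Q = 954.75 − 6.5(1927/15) = 7183/60.
Buyer burden = 1927/15 − 107.5 = 629/30; seller burden = 107.5 − 1372/15 = 481/30.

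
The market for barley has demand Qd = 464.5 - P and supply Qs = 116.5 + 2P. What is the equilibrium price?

P* = 116

Set Qd = Qs: 464.5 - P = 116.5 + 2P.
348 = 3P, so P* = 116.
Q* = 464.5 − 1(116) = 348.5.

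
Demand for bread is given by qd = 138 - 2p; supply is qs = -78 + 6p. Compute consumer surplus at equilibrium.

Equilibrium: 138 - 2p = -78 + 6p gives p* = 27, q* = 84.
Demand choke price (qd = 0): p = 69.
CS = ½(69 − 27)(84) = 1764.

Consumer surplus = 1764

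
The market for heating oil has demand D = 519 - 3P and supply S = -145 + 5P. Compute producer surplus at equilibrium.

Producer surplus = 7290

Equilibrium: 519 - 3P = -145 + 5P gives P* = 83, Q* = 270.
Supply starts at P = 29 (where S = 0).
PS = ½(83 − 29)(270) = 7290.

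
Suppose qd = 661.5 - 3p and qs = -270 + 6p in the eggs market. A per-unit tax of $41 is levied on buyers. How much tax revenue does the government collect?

Pre-tax equilibrium: p* = 103.5, q* = 351.
Tax on buyers shifts demand to qd = 661.5 − 3(p + 41) = 538.5 - 3p.
538.5 - 3p = -270 + 6p gives seller price ps = 539/6; buyers pay pb = 539/6 + 41 = 785/6.
New quantity: q = 661.5 − 3(785/6) = 269.
Revenue = 41 × 269 = 11029.

Tax revenue = 11029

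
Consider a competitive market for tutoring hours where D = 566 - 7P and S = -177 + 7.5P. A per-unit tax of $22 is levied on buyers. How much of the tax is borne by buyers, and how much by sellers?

Buyers bear 330/29, sellers bear 308/29

Pre-tax equilibrium: P* = 1486/29, Q* = 6012/29.
Tax on buyers shifts demand to D = 566 − 7(P + 22) = 412 - 7P.
412 - 7P = -177 + 7.5P gives seller price Ps = 1178/29; buyers pay Pb = 1178/29 + 22 = 1816/29.
New quantity: Q = 566 − 7(1816/29) = 3702/29.
Buyer burden = 1816/29 − 1486/29 = 330/29; seller burden = 1486/29 − 1178/29 = 308/29.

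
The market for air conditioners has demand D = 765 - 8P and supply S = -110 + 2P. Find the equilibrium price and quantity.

P* = 87.5, Q* = 65

Set D = S: 765 - 8P = -110 + 2P.
875 = 10P, so P* = 87.5.
Q* = 765 − 8(87.5) = 65.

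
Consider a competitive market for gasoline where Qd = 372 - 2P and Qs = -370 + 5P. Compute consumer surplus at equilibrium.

Equilibrium: 372 - 2P = -370 + 5P gives P* = 106, Q* = 160.
Demand choke price (Qd = 0): P = 186.
CS = ½(186 − 106)(160) = 6400.

Consumer surplus = 6400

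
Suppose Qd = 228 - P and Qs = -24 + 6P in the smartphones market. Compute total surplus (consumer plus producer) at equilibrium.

Equilibrium: 228 - P = -24 + 6P gives P* = 36, Q* = 192.
Demand choke price: P = 228; supply starts at P = 4.
CS = ½(228 − 36)(192) = 18432; PS = ½(36 − 4)(192) = 3072.

Total surplus = 21504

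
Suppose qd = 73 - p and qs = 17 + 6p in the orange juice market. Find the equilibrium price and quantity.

p* = 8, q* = 65

Set qd = qs: 73 - p = 17 + 6p.
56 = 7p, so p* = 8.
q* = 73 − 1(8) = 65.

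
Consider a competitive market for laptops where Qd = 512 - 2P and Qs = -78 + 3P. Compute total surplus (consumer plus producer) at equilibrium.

Total surplus = 31740

Equilibrium: 512 - 2P = -78 + 3P gives P* = 118, Q* = 276.
Demand choke price: P = 256; supply starts at P = 26.
CS = ½(256 − 118)(276) = 19044; PS = ½(118 − 26)(276) = 12696.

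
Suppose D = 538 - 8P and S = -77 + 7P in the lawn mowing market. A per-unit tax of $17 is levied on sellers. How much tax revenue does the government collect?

Pre-tax equilibrium: P* = 41, Q* = 210.
Tax on sellers shifts supply to S = -77 + 7(P − 17) = -196 + 7P.
538 - 8P = -196 + 7P gives buyer price Pb = 734/15; sellers receive Ps = 734/15 − 17 = 479/15.
New quantity: Q = 538 − 8(734/15) = 2198/15.
Revenue = 17 × 2198/15 = 37366/15.

Tax revenue = 37366/15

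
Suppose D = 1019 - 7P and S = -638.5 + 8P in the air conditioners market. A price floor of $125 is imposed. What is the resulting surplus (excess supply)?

Equilibrium price would be P* = 110.5, so the floor at 125 binds.
At P = 125: D = 144, S = 361.5.
Surplus = 361.5 − 144 = 217.5.

Surplus = 217.5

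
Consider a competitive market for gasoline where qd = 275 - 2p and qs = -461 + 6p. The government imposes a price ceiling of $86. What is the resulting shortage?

Shortage = 48

Equilibrium price would be p* = 92, so the ceiling at 86 binds.
At p = 86: qd = 275 − 2(86) = 103, qs = -461 + 6(86) = 55.
Shortage = 103 − 55 = 48.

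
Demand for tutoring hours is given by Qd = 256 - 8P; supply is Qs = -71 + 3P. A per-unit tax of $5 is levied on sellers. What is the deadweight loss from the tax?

Pre-tax equilibrium: P* = 327/11, Q* = 200/11.
Tax on sellers shifts supply to Qs = -71 + 3(P − 5) = -86 + 3P.
256 - 8P = -86 + 3P gives buyer price Pb = 342/11; sellers receive Ps = 342/11 − 5 = 287/11.
New quantity: Q = 256 − 8(342/11) = 80/11.
DWL = ½ × 5 × (200/11 − 80/11) = 300/11.

Deadweight loss = 300/11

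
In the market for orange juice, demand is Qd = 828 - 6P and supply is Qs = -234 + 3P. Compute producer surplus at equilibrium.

Equilibrium: 828 - 6P = -234 + 3P gives P* = 118, Q* = 120.
Supply starts at P = 78 (where Qs = 0).
PS = ½(118 − 78)(120) = 2400.

Producer surplus = 2400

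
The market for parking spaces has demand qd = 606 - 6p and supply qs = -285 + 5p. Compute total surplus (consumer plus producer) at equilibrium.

Total surplus = 2640

Equilibrium: 606 - 6p = -285 + 5p gives p* = 81, q* = 120.
Demand choke price: p = 101; supply starts at p = 57.
CS = ½(101 − 81)(120) = 1200; PS = ½(81 − 57)(120) = 1440.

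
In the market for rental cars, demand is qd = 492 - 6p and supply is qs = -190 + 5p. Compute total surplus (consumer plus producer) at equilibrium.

Total surplus = 2640

Equilibrium: 492 - 6p = -190 + 5p gives p* = 62, q* = 120.
Demand choke price: p = 82; supply starts at p = 38.
CS = ½(82 − 62)(120) = 1200; PS = ½(62 − 38)(120) = 1440.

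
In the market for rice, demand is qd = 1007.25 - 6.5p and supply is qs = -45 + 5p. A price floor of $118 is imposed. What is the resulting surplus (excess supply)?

Surplus = 304.75

Equilibrium price would be p* = 91.5, so the floor at 118 binds.
At p = 118: qd = 240.25, qs = 545.
Surplus = 545 − 240.25 = 304.75.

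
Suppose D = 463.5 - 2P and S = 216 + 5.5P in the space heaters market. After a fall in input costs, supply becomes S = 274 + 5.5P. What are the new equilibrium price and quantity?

P' = 379/15, Q' = 12389/30

Original equilibrium: P* = 33, Q* = 397.5.
New equilibrium: 463.5 - 2P = 274 + 5.5P, so 189.5 = 7.5P and P' = 379/15; Q' = 463.5 − 2(379/15) = 12389/30.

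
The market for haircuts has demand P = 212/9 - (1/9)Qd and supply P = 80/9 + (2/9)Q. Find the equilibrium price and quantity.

Set the two price expressions equal: 212/9 - (1/9)Q = 80/9 + (2/9)Q.
44/3 = (1/3)Q, so Q* = 44.
P* = 212/9 − (1/9)(44) = 56/3.

P* = 56/3, Q* = 44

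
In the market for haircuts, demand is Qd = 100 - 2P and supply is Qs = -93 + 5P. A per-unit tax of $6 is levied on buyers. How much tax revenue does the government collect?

Tax revenue = 1524/7

Pre-tax equilibrium: P* = 193/7, Q* = 314/7.
Tax on buyers shifts demand to Qd = 100 − 2(P + 6) = 88 - 2P.
88 - 2P = -93 + 5P gives seller price Ps = 181/7; buyers pay Pb = 181/7 + 6 = 223/7.
New quantity: Q = 100 − 2(223/7) = 254/7.
Revenue = 6 × 254/7 = 1524/7.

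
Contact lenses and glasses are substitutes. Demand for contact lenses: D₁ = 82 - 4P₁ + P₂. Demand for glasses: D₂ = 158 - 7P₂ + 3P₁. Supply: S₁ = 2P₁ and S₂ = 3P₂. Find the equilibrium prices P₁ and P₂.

P₁ = 326/19, P₂ = 398/19

Market 1: 82 - 4P₁ + P₂ = 2P₁ → 6P₁ - P₂ = 82.
Market 2: 10P₂ - 3P₁ = 158.
Eliminating P₂: 10×(1) + 1×(2) gives 57P₁ = 978, so P₁ = 326/19.
Back-substitute into (2): P₂ = (158 + 3×326/19) / 10 = 398/19.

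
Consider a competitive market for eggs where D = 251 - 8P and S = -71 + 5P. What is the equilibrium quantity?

Q* = 687/13

Set D = S: 251 - 8P = -71 + 5P.
322 = 13P, so P* = 322/13.
Q* = 251 − 8(322/13) = 687/13.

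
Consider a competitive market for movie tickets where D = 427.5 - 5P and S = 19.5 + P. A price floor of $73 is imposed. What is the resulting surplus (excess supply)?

Surplus = 30

Equilibrium price would be P* = 68, so the floor at 73 binds.
At P = 73: D = 62.5, S = 92.5.
Surplus = 92.5 − 62.5 = 30.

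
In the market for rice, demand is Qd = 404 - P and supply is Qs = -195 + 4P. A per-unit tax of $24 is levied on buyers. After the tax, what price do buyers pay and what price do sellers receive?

Pre-tax equilibrium: P* = 119.8, Q* = 284.2.
Tax on buyers shifts demand to Qd = 404 − 1(P + 24) = 380 - P.
380 - P = -195 + 4P gives seller price Ps = 115; buyers pay Pb = 115 + 24 = 139.
New quantity: Q = 404 − 1(139) = 265.

Buyers pay $139, sellers receive $115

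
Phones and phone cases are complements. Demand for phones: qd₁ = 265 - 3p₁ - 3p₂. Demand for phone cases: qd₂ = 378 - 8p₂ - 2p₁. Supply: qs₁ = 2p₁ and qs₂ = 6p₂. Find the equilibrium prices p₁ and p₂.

Market 1: 265 - 3p₁ - 3p₂ = 2p₁ → 5p₁ + 3p₂ = 265.
Market 2: 14p₂ + 2p₁ = 378.
Eliminating p₂: 14×(1) − 3×(2) gives 64p₁ = 2576, so p₁ = 40.25.
Back-substitute into (2): p₂ = (378 − 2×40.25) / 14 = 21.25.

p₁ = 40.25, p₂ = 21.25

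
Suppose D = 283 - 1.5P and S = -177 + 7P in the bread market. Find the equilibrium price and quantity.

P* = 920/17, Q* = 3431/17

Set D = S: 283 - 1.5P = -177 + 7P.
460 = 8.5P, so P* = 920/17.
Q* = 283 − 1.5(920/17) = 3431/17.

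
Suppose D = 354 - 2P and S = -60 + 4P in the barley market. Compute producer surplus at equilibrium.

Producer surplus = 5832

Equilibrium: 354 - 2P = -60 + 4P gives P* = 69, Q* = 216.
Supply starts at P = 15 (where S = 0).
PS = ½(69 − 15)(216) = 5832.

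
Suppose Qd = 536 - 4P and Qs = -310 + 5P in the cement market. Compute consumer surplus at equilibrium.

Consumer surplus = 3200

Equilibrium: 536 - 4P = -310 + 5P gives P* = 94, Q* = 160.
Demand choke price (Qd = 0): P = 134.
CS = ½(134 − 94)(160) = 3200.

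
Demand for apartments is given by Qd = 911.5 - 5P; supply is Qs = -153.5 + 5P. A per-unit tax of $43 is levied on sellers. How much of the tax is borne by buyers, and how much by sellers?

Pre-tax equilibrium: P* = 106.5, Q* = 379.
Tax on sellers shifts supply to Qs = -153.5 + 5(P − 43) = -368.5 + 5P.
911.5 - 5P = -368.5 + 5P gives buyer price Pb = 128; sellers receive Ps = 128 − 43 = 85.
New quantity: Q = 911.5 − 5(128) = 271.5.
Buyer burden = 128 − 106.5 = 21.5; seller burden = 106.5 − 85 = 21.5.

Buyers bear $21.5, sellers bear $21.5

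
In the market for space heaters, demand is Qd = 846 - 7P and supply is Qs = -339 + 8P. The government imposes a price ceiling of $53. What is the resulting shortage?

Shortage = 390

Equilibrium price would be P* = 79, so the ceiling at 53 binds.
At P = 53: Qd = 846 − 7(53) = 475, Qs = -339 + 8(53) = 85.
Shortage = 475 − 85 = 390.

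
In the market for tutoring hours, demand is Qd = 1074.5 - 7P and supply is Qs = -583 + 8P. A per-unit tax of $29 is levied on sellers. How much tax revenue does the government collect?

Pre-tax equilibrium: P* = 110.5, Q* = 301.
Tax on sellers shifts supply to Qs = -583 + 8(P − 29) = -815 + 8P.
1074.5 - 7P = -815 + 8P gives buyer price Pb = 3779/30; sellers receive Ps = 3779/30 − 29 = 2909/30.
New quantity: Q = 1074.5 − 7(3779/30) = 2891/15.
Revenue = 29 × 2891/15 = 83839/15.

Tax revenue = 83839/15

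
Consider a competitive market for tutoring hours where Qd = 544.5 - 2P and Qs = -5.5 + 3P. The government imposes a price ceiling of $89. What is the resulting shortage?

Shortage = 105

Equilibrium price would be P* = 110, so the ceiling at 89 binds.
At P = 89: Qd = 544.5 − 2(89) = 366.5, Qs = -5.5 + 3(89) = 261.5.
Shortage = 366.5 − 261.5 = 105.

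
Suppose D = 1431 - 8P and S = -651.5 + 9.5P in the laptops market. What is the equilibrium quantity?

Set D = S: 1431 - 8P = -651.5 + 9.5P.
2082.5 = 17.5P, so P* = 119.
Q* = 1431 − 8(119) = 479.

Q* = 479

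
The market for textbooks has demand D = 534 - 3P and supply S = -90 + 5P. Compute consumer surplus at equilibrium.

Equilibrium: 534 - 3P = -90 + 5P gives P* = 78, Q* = 300.
Demand choke price (D = 0): P = 178.
CS = ½(178 − 78)(300) = 15000.

Consumer surplus = 15000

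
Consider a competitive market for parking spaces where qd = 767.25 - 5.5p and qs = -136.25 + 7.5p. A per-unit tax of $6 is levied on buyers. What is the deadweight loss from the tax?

Deadweight loss = 1485/26

Pre-tax equilibrium: p* = 69.5, q* = 385.
Tax on buyers shifts demand to qd = 767.25 − 5.5(p + 6) = 734.25 - 5.5p.
734.25 - 5.5p = -136.25 + 7.5p gives seller price ps = 1741/26; buyers pay pb = 1741/26 + 6 = 1897/26.
New quantity: q = 767.25 − 5.5(1897/26) = 9515/26.
DWL = ½ × 6 × (385 − 9515/26) = 1485/26.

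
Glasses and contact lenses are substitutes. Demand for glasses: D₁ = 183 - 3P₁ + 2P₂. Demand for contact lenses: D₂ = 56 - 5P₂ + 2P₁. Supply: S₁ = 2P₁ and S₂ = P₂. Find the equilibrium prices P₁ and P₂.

P₁ = 605/13, P₂ = 323/13

Market 1: 183 - 3P₁ + 2P₂ = 2P₁ → 5P₁ - 2P₂ = 183.
Market 2: 6P₂ - 2P₁ = 56.
Eliminating P₂: 6×(1) + 2×(2) gives 26P₁ = 1210, so P₁ = 605/13.
Back-substitute into (2): P₂ = (56 + 2×605/13) / 6 = 323/13.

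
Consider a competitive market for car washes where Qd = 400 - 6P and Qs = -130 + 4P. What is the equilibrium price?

P* = 53

Set Qd = Qs: 400 - 6P = -130 + 4P.
530 = 10P, so P* = 53.
Q* = 400 − 6(53) = 82.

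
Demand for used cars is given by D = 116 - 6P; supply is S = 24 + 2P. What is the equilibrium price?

Set D = S: 116 - 6P = 24 + 2P.
92 = 8P, so P* = 11.5.
Q* = 116 − 6(11.5) = 47.

P* = 11.5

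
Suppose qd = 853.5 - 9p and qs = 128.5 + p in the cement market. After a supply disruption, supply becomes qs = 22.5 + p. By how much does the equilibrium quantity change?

Δq = -95.4

Original equilibrium: p* = 72.5, q* = 201.
New equilibrium: 853.5 - 9p = 22.5 + p, so 831 = 10p and p' = 83.1; q' = 853.5 − 9(83.1) = 105.6.
Change in quantity: 105.6 − 201 = -95.4.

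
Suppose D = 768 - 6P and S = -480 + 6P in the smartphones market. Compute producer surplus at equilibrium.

Equilibrium: 768 - 6P = -480 + 6P gives P* = 104, Q* = 144.
Supply starts at P = 80 (where S = 0).
PS = ½(104 − 80)(144) = 1728.

Producer surplus = 1728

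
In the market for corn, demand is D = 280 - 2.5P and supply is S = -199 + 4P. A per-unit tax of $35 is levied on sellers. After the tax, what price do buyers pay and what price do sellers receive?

Buyers pay 1238/13, sellers receive 783/13

Pre-tax equilibrium: P* = 958/13, Q* = 1245/13.
Tax on sellers shifts supply to S = -199 + 4(P − 35) = -339 + 4P.
280 - 2.5P = -339 + 4P gives buyer price Pb = 1238/13; sellers receive Ps = 1238/13 − 35 = 783/13.
New quantity: Q = 280 − 2.5(1238/13) = 545/13.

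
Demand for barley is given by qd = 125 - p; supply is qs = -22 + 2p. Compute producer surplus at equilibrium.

Equilibrium: 125 - p = -22 + 2p gives p* = 49, q* = 76.
Supply starts at p = 11 (where qs = 0).
PS = ½(49 − 11)(76) = 1444.

Producer surplus = 1444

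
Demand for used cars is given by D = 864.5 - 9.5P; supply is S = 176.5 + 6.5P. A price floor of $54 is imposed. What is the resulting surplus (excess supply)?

Surplus = 176

Equilibrium price would be P* = 43, so the floor at 54 binds.
At P = 54: D = 351.5, S = 527.5.
Surplus = 527.5 − 351.5 = 176.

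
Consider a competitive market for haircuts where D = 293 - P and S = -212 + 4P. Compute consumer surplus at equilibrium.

Equilibrium: 293 - P = -212 + 4P gives P* = 101, Q* = 192.
Demand choke price (D = 0): P = 293.
CS = ½(293 − 101)(192) = 18432.

Consumer surplus = 18432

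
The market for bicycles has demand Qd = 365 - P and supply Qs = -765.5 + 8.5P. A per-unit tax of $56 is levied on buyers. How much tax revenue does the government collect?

Tax revenue = 208432/19

Pre-tax equilibrium: P* = 119, Q* = 246.
Tax on buyers shifts demand to Qd = 365 − 1(P + 56) = 309 - P.
309 - P = -765.5 + 8.5P gives seller price Ps = 2149/19; buyers pay Pb = 2149/19 + 56 = 3213/19.
New quantity: Q = 365 − 1(3213/19) = 3722/19.
Revenue = 56 × 3722/19 = 208432/19.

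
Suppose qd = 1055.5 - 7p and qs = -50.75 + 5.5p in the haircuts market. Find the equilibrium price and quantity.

p* = 88.5, q* = 436

Set qd = qs: 1055.5 - 7p = -50.75 + 5.5p.
1106.25 = 12.5p, so p* = 88.5.
q* = 1055.5 − 7(88.5) = 436.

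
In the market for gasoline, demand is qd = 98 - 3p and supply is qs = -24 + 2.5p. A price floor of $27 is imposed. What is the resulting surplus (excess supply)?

Equilibrium price would be p* = 244/11, so the floor at 27 binds.
At p = 27: qd = 17, qs = 43.5.
Surplus = 43.5 − 17 = 26.5.

Surplus = 26.5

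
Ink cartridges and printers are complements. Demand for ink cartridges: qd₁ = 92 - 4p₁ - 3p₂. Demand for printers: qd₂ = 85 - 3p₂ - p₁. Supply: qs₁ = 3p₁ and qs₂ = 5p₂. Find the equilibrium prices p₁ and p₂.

p₁ = 481/53, p₂ = 503/53

Market 1: 92 - 4p₁ - 3p₂ = 3p₁ → 7p₁ + 3p₂ = 92.
Market 2: 8p₂ + p₁ = 85.
Eliminating p₂: 8×(1) − 3×(2) gives 53p₁ = 481, so p₁ = 481/53.
Back-substitute into (2): p₂ = (85 − 1×481/53) / 8 = 503/53.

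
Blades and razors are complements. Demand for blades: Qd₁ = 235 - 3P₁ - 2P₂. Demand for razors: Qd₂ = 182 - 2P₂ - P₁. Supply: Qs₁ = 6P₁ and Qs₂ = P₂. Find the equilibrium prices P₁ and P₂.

P₁ = 13.64, P₂ = 56.12

Market 1: 235 - 3P₁ - 2P₂ = 6P₁ → 9P₁ + 2P₂ = 235.
Market 2: 3P₂ + P₁ = 182.
Eliminating P₂: 3×(1) − 2×(2) gives 25P₁ = 341, so P₁ = 13.64.
Back-substitute into (2): P₂ = (182 − 1×13.64) / 3 = 56.12.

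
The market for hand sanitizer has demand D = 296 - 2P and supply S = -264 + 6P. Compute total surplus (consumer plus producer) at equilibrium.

Total surplus = 8112

Equilibrium: 296 - 2P = -264 + 6P gives P* = 70, Q* = 156.
Demand choke price: P = 148; supply starts at P = 44.
CS = ½(148 − 70)(156) = 6084; PS = ½(70 − 44)(156) = 2028.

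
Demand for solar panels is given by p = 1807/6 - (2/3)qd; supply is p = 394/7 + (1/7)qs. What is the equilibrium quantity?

Set the two price expressions equal: 1807/6 - (2/3)q = 394/7 + (1/7)q.
10285/42 = (17/21)q, so q* = 302.5.
p* = 1807/6 − (2/3)(302.5) = 99.5.

q* = 302.5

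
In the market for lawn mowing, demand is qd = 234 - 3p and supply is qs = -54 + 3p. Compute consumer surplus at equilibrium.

Consumer surplus = 1350

Equilibrium: 234 - 3p = -54 + 3p gives p* = 48, q* = 90.
Demand choke price (qd = 0): p = 78.
CS = ½(78 − 48)(90) = 1350.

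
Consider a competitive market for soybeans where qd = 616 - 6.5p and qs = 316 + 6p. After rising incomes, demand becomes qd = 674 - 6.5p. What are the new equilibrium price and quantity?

p' = 28.64, q' = 487.84

Original equilibrium: p* = 24, q* = 460.
New equilibrium: 674 - 6.5p = 316 + 6p, so 358 = 12.5p and p' = 28.64; q' = 674 − 6.5(28.64) = 487.84.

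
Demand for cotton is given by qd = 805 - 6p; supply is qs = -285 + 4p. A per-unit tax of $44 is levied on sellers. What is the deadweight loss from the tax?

Pre-tax equilibrium: p* = 109, q* = 151.
Tax on sellers shifts supply to qs = -285 + 4(p − 44) = -461 + 4p.
805 - 6p = -461 + 4p gives buyer price pb = 126.6; sellers receive ps = 126.6 − 44 = 82.6.
New quantity: q = 805 − 6(126.6) = 45.4.
DWL = ½ × 44 × (151 − 45.4) = 2323.2.

Deadweight loss = 2323.2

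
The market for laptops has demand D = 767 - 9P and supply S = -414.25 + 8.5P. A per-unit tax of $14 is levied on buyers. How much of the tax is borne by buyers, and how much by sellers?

Buyers bear $6.8, sellers bear $7.2

Pre-tax equilibrium: P* = 67.5, Q* = 159.5.
Tax on buyers shifts demand to D = 767 − 9(P + 14) = 641 - 9P.
641 - 9P = -414.25 + 8.5P gives seller price Ps = 60.3; buyers pay Pb = 60.3 + 14 = 74.3.
New quantity: Q = 767 − 9(74.3) = 98.3.
Buyer burden = 74.3 − 67.5 = 6.8; seller burden = 67.5 − 60.3 = 7.2.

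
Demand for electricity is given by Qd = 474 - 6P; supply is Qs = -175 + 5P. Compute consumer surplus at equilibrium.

Equilibrium: 474 - 6P = -175 + 5P gives P* = 59, Q* = 120.
Demand choke price (Qd = 0): P = 79.
CS = ½(79 − 59)(120) = 1200.

Consumer surplus = 1200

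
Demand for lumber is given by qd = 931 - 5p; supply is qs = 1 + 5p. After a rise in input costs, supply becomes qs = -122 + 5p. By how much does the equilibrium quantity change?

Δq = -61.5

Original equilibrium: p* = 93, q* = 466.
New equilibrium: 931 - 5p = -122 + 5p, so 1053 = 10p and p' = 105.3; q' = 931 − 5(105.3) = 404.5.
Change in quantity: 404.5 − 466 = -61.5.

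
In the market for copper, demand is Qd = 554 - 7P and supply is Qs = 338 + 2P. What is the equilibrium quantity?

Set Qd = Qs: 554 - 7P = 338 + 2P.
216 = 9P, so P* = 24.
Q* = 554 − 7(24) = 386.

Q* = 386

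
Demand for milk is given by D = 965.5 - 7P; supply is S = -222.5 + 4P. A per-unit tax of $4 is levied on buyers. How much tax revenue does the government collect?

Tax revenue = 8770/11

Pre-tax equilibrium: P* = 108, Q* = 209.5.
Tax on buyers shifts demand to D = 965.5 − 7(P + 4) = 937.5 - 7P.
937.5 - 7P = -222.5 + 4P gives seller price Ps = 1160/11; buyers pay Pb = 1160/11 + 4 = 1204/11.
New quantity: Q = 965.5 − 7(1204/11) = 4385/22.
Revenue = 4 × 4385/22 = 8770/11.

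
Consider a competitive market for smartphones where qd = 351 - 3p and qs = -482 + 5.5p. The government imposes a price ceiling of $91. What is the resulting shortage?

Equilibrium price would be p* = 98, so the ceiling at 91 binds.
At p = 91: qd = 351 − 3(91) = 78, qs = -482 + 5.5(91) = 18.5.
Shortage = 78 − 18.5 = 59.5.

Shortage = 59.5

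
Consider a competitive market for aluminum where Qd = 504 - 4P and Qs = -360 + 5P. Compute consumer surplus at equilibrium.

Consumer surplus = 1800

Equilibrium: 504 - 4P = -360 + 5P gives P* = 96, Q* = 120.
Demand choke price (Qd = 0): P = 126.
CS = ½(126 − 96)(120) = 1800.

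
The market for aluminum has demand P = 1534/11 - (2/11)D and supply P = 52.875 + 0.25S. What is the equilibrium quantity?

Set the two price expressions equal: 1534/11 - (2/11)Q = 52.875 + 0.25Q.
7619/88 = (19/44)Q, so Q* = 200.5.
P* = 1534/11 − (2/11)(200.5) = 103.

Q* = 200.5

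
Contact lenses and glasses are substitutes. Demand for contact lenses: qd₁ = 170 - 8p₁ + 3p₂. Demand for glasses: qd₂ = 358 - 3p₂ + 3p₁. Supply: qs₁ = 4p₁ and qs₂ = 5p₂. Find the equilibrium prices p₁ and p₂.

Market 1: 170 - 8p₁ + 3p₂ = 4p₁ → 12p₁ - 3p₂ = 170.
Market 2: 8p₂ - 3p₁ = 358.
Eliminating p₂: 8×(1) + 3×(2) gives 87p₁ = 2434, so p₁ = 2434/87.
Back-substitute into (2): p₂ = (358 + 3×2434/87) / 8 = 1602/29.

p₁ = 2434/87, p₂ = 1602/29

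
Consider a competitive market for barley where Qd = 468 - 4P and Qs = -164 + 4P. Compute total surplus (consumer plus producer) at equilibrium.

Equilibrium: 468 - 4P = -164 + 4P gives P* = 79, Q* = 152.
Demand choke price: P = 117; supply starts at P = 41.
CS = ½(117 − 79)(152) = 2888; PS = ½(79 − 41)(152) = 2888.

Total surplus = 5776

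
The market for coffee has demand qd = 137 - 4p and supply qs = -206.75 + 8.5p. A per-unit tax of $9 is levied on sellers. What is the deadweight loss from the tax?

Pre-tax equilibrium: p* = 27.5, q* = 27.
Tax on sellers shifts supply to qs = -206.75 + 8.5(p − 9) = -283.25 + 8.5p.
137 - 4p = -283.25 + 8.5p gives buyer price pb = 33.62; sellers receive ps = 33.62 − 9 = 24.62.
New quantity: q = 137 − 4(33.62) = 2.52.
DWL = ½ × 9 × (27 − 2.52) = 110.16.

Deadweight loss = 110.16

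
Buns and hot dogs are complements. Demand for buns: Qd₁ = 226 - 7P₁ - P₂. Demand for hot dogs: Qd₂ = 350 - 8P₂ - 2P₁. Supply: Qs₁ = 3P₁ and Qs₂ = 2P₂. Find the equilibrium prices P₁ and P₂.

P₁ = 955/49, P₂ = 1524/49

Market 1: 226 - 7P₁ - P₂ = 3P₁ → 10P₁ + P₂ = 226.
Market 2: 10P₂ + 2P₁ = 350.
Eliminating P₂: 10×(1) − 1×(2) gives 98P₁ = 1910, so P₁ = 955/49.
Back-substitute into (2): P₂ = (350 − 2×955/49) / 10 = 1524/49.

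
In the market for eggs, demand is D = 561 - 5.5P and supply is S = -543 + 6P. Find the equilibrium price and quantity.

P* = 96, Q* = 33

Set D = S: 561 - 5.5P = -543 + 6P.
1104 = 11.5P, so P* = 96.
Q* = 561 − 5.5(96) = 33.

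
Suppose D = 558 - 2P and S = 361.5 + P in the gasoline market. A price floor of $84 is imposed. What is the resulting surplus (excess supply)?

Equilibrium price would be P* = 65.5, so the floor at 84 binds.
At P = 84: D = 390, S = 445.5.
Surplus = 445.5 − 390 = 55.5.

Surplus = 55.5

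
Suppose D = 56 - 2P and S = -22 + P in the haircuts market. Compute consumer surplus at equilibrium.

Equilibrium: 56 - 2P = -22 + P gives P* = 26, Q* = 4.
Demand choke price (D = 0): P = 28.
CS = ½(28 − 26)(4) = 4.

Consumer surplus = 4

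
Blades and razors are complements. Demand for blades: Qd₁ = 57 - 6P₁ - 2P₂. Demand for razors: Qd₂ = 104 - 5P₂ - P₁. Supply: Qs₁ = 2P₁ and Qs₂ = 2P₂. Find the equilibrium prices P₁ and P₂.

Market 1: 57 - 6P₁ - 2P₂ = 2P₁ → 8P₁ + 2P₂ = 57.
Market 2: 7P₂ + P₁ = 104.
Eliminating P₂: 7×(1) − 2×(2) gives 54P₁ = 191, so P₁ = 191/54.
Back-substitute into (2): P₂ = (104 − 1×191/54) / 7 = 775/54.

P₁ = 191/54, P₂ = 775/54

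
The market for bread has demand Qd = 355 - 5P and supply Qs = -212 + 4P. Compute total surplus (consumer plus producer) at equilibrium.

Equilibrium: 355 - 5P = -212 + 4P gives P* = 63, Q* = 40.
Demand choke price: P = 71; supply starts at P = 53.
CS = ½(71 − 63)(40) = 160; PS = ½(63 − 53)(40) = 200.

Total surplus = 360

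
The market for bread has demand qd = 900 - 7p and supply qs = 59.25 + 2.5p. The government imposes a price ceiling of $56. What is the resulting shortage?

Equilibrium price would be p* = 88.5, so the ceiling at 56 binds.
At p = 56: qd = 900 − 7(56) = 508, qs = 59.25 + 2.5(56) = 199.25.
Shortage = 508 − 199.25 = 308.75.

Shortage = 308.75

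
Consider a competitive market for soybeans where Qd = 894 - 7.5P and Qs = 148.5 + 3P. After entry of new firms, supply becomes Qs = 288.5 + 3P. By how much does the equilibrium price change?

Original equilibrium: P* = 71, Q* = 361.5.
New equilibrium: 894 - 7.5P = 288.5 + 3P, so 605.5 = 10.5P and P' = 173/3; Q' = 894 − 7.5(173/3) = 461.5.
Change in price: 173/3 − 71 = -40/3.

ΔP = -40/3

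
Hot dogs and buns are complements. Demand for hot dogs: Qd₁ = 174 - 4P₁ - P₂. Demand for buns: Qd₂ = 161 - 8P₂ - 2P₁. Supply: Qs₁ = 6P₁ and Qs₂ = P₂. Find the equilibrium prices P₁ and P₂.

Market 1: 174 - 4P₁ - P₂ = 6P₁ → 10P₁ + P₂ = 174.
Market 2: 9P₂ + 2P₁ = 161.
Eliminating P₂: 9×(1) − 1×(2) gives 88P₁ = 1405, so P₁ = 1405/88.
Back-substitute into (2): P₂ = (161 − 2×1405/88) / 9 = 631/44.

P₁ = 1405/88, P₂ = 631/44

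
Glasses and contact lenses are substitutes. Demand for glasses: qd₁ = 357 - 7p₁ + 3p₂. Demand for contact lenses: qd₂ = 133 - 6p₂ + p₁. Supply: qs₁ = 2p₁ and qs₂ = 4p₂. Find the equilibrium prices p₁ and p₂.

Market 1: 357 - 7p₁ + 3p₂ = 2p₁ → 9p₁ - 3p₂ = 357.
Market 2: 10p₂ - p₁ = 133.
Eliminating p₂: 10×(1) + 3×(2) gives 87p₁ = 3969, so p₁ = 1323/29.
Back-substitute into (2): p₂ = (133 + 1×1323/29) / 10 = 518/29.

p₁ = 1323/29, p₂ = 518/29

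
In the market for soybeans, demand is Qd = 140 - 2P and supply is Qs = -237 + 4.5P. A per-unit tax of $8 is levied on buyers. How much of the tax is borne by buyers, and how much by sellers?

Pre-tax equilibrium: P* = 58, Q* = 24.
Tax on buyers shifts demand to Qd = 140 − 2(P + 8) = 124 - 2P.
124 - 2P = -237 + 4.5P gives seller price Ps = 722/13; buyers pay Pb = 722/13 + 8 = 826/13.
New quantity: Q = 140 − 2(826/13) = 168/13.
Buyer burden = 826/13 − 58 = 72/13; seller burden = 58 − 722/13 = 32/13.

Buyers bear 72/13, sellers bear 32/13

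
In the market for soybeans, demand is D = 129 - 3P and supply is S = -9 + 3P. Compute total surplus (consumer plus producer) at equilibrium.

Total surplus = 1200

Equilibrium: 129 - 3P = -9 + 3P gives P* = 23, Q* = 60.
Demand choke price: P = 43; supply starts at P = 3.
CS = ½(43 − 23)(60) = 600; PS = ½(23 − 3)(60) = 600.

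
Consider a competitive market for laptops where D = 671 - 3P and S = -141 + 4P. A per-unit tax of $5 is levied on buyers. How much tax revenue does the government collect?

Pre-tax equilibrium: P* = 116, Q* = 323.
Tax on buyers shifts demand to D = 671 − 3(P + 5) = 656 - 3P.
656 - 3P = -141 + 4P gives seller price Ps = 797/7; buyers pay Pb = 797/7 + 5 = 832/7.
New quantity: Q = 671 − 3(832/7) = 2201/7.
Revenue = 5 × 2201/7 = 11005/7.

Tax revenue = 11005/7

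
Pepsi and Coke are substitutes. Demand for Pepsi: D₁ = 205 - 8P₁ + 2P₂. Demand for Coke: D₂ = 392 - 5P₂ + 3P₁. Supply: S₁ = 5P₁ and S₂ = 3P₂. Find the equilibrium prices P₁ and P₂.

Market 1: 205 - 8P₁ + 2P₂ = 5P₁ → 13P₁ - 2P₂ = 205.
Market 2: 8P₂ - 3P₁ = 392.
Eliminating P₂: 8×(1) + 2×(2) gives 98P₁ = 2424, so P₁ = 1212/49.
Back-substitute into (2): P₂ = (392 + 3×1212/49) / 8 = 5711/98.

P₁ = 1212/49, P₂ = 5711/98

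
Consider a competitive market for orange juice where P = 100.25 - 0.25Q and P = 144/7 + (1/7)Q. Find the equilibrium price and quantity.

Set the two price expressions equal: 100.25 - 0.25Q = 144/7 + (1/7)Q.
2231/28 = (11/28)Q, so Q* = 2231/11.
P* = 100.25 − (0.25)(2231/11) = 545/11.

P* = 545/11, Q* = 2231/11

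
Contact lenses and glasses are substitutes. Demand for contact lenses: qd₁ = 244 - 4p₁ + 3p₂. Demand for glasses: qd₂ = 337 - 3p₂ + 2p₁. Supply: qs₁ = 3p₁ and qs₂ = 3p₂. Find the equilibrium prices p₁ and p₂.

p₁ = 68.75, p₂ = 949/12

Market 1: 244 - 4p₁ + 3p₂ = 3p₁ → 7p₁ - 3p₂ = 244.
Market 2: 6p₂ - 2p₁ = 337.
Eliminating p₂: 6×(1) + 3×(2) gives 36p₁ = 2475, so p₁ = 68.75.
Back-substitute into (2): p₂ = (337 + 2×68.75) / 6 = 949/12.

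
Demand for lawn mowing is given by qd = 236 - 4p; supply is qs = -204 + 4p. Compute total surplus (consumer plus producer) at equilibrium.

Total surplus = 64

Equilibrium: 236 - 4p = -204 + 4p gives p* = 55, q* = 16.
Demand choke price: p = 59; supply starts at p = 51.
CS = ½(59 − 55)(16) = 32; PS = ½(55 − 51)(16) = 32.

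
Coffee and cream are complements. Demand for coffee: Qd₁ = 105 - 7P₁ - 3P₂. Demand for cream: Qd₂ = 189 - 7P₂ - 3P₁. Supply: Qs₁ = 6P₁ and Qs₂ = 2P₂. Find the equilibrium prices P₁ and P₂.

P₁ = 3.5, P₂ = 119/6

Market 1: 105 - 7P₁ - 3P₂ = 6P₁ → 13P₁ + 3P₂ = 105.
Market 2: 9P₂ + 3P₁ = 189.
Eliminating P₂: 9×(1) − 3×(2) gives 108P₁ = 378, so P₁ = 3.5.
Back-substitute into (2): P₂ = (189 − 3×3.5) / 9 = 119/6.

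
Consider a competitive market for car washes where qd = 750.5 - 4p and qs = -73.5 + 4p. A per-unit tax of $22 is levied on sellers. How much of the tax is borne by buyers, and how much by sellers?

Buyers bear $11, sellers bear $11

Pre-tax equilibrium: p* = 103, q* = 338.5.
Tax on sellers shifts supply to qs = -73.5 + 4(p − 22) = -161.5 + 4p.
750.5 - 4p = -161.5 + 4p gives buyer price pb = 114; sellers receive ps = 114 − 22 = 92.
New quantity: q = 750.5 − 4(114) = 294.5.
Buyer burden = 114 − 103 = 11; seller burden = 103 − 92 = 11.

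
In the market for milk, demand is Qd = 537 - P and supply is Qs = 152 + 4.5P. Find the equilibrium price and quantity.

Set Qd = Qs: 537 - P = 152 + 4.5P.
385 = 5.5P, so P* = 70.
Q* = 537 − 1(70) = 467.

P* = 70, Q* = 467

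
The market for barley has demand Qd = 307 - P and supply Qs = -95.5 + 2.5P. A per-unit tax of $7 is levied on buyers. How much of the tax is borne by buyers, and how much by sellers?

Buyers bear $5, sellers bear $2

Pre-tax equilibrium: P* = 115, Q* = 192.
Tax on buyers shifts demand to Qd = 307 − 1(P + 7) = 300 - P.
300 - P = -95.5 + 2.5P gives seller price Ps = 113; buyers pay Pb = 113 + 7 = 120.
New quantity: Q = 307 − 1(120) = 187.
Buyer burden = 120 − 115 = 5; seller burden = 115 − 113 = 2.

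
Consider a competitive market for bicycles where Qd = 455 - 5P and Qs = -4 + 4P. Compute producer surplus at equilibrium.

Producer surplus = 5000

Equilibrium: 455 - 5P = -4 + 4P gives P* = 51, Q* = 200.
Supply starts at P = 1 (where Qs = 0).
PS = ½(51 − 1)(200) = 5000.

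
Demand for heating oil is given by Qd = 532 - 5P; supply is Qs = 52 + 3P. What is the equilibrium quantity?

Q* = 232

Set Qd = Qs: 532 - 5P = 52 + 3P.
480 = 8P, so P* = 60.
Q* = 532 − 5(60) = 232.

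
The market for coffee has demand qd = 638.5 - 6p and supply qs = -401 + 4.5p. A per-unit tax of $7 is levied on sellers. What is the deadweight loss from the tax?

Deadweight loss = 63

Pre-tax equilibrium: p* = 99, q* = 44.5.
Tax on sellers shifts supply to qs = -401 + 4.5(p − 7) = -432.5 + 4.5p.
638.5 - 6p = -432.5 + 4.5p gives buyer price pb = 102; sellers receive ps = 102 − 7 = 95.
New quantity: q = 638.5 − 6(102) = 26.5.
DWL = ½ × 7 × (44.5 − 26.5) = 63.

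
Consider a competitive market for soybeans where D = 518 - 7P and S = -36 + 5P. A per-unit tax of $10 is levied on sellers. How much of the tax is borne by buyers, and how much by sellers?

Buyers bear 25/6, sellers bear 35/6

Pre-tax equilibrium: P* = 277/6, Q* = 1169/6.
Tax on sellers shifts supply to S = -36 + 5(P − 10) = -86 + 5P.
518 - 7P = -86 + 5P gives buyer price Pb = 151/3; sellers receive Ps = 151/3 − 10 = 121/3.
New quantity: Q = 518 − 7(151/3) = 497/3.
Buyer burden = 151/3 − 277/6 = 25/6; seller burden = 277/6 − 121/3 = 35/6.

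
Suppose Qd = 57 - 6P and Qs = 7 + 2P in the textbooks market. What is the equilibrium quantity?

Q* = 19.5

Set Qd = Qs: 57 - 6P = 7 + 2P.
50 = 8P, so P* = 6.25.
Q* = 57 − 6(6.25) = 19.5.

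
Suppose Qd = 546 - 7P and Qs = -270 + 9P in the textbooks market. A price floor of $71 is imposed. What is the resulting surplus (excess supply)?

Equilibrium price would be P* = 51, so the floor at 71 binds.
At P = 71: Qd = 49, Qs = 369.
Surplus = 369 − 49 = 320.

Surplus = 320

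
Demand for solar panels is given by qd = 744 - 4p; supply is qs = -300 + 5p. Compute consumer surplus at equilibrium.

Consumer surplus = 9800

Equilibrium: 744 - 4p = -300 + 5p gives p* = 116, q* = 280.
Demand choke price (qd = 0): p = 186.
CS = ½(186 − 116)(280) = 9800.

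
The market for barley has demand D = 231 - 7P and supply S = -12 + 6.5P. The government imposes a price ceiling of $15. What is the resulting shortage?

Equilibrium price would be P* = 18, so the ceiling at 15 binds.
At P = 15: D = 231 − 7(15) = 126, S = -12 + 6.5(15) = 85.5.
Shortage = 126 − 85.5 = 40.5.

Shortage = 40.5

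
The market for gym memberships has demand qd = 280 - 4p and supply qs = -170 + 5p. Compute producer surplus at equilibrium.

Equilibrium: 280 - 4p = -170 + 5p gives p* = 50, q* = 80.
Supply starts at p = 34 (where qs = 0).
PS = ½(50 − 34)(80) = 640.

Producer surplus = 640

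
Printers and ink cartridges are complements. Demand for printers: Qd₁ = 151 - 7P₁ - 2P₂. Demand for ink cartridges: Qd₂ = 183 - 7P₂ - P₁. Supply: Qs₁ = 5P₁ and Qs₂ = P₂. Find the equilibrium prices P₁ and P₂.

Market 1: 151 - 7P₁ - 2P₂ = 5P₁ → 12P₁ + 2P₂ = 151.
Market 2: 8P₂ + P₁ = 183.
Eliminating P₂: 8×(1) − 2×(2) gives 94P₁ = 842, so P₁ = 421/47.
Back-substitute into (2): P₂ = (183 − 1×421/47) / 8 = 2045/94.

P₁ = 421/47, P₂ = 2045/94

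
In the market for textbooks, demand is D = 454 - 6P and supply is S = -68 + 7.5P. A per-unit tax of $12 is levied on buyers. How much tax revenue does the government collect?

Tax revenue = 2184

Pre-tax equilibrium: P* = 116/3, Q* = 222.
Tax on buyers shifts demand to D = 454 − 6(P + 12) = 382 - 6P.
382 - 6P = -68 + 7.5P gives seller price Ps = 100/3; buyers pay Pb = 100/3 + 12 = 136/3.
New quantity: Q = 454 − 6(136/3) = 182.
Revenue = 12 × 182 = 2184.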